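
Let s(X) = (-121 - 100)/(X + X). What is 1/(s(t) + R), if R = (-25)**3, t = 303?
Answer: -606/9468971 ≈ -6.3999e-5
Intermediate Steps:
R = -15625
s(X) = -221/(2*X) (s(X) = -221*1/(2*X) = -221/(2*X))
1/(s(t) + R) = 1/(-221/2/303 - 15625) = 1/(-221/2*1/303 - 15625) = 1/(-221/606 - 15625) = 1/(-9468971/606) = -606/9468971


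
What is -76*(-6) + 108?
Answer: 564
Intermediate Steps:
-76*(-6) + 108 = 456 + 108 = 564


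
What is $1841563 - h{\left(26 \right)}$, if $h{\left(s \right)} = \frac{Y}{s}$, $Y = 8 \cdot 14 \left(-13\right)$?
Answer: $1841619$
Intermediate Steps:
$Y = -1456$ ($Y = 112 \left(-13\right) = -1456$)
$h{\left(s \right)} = - \frac{1456}{s}$
$1841563 - h{\left(26 \right)} = 1841563 - - \frac{1456}{26} = 1841563 - \left(-1456\right) \frac{1}{26} = 1841563 - -56 = 1841563 + 56 = 1841619$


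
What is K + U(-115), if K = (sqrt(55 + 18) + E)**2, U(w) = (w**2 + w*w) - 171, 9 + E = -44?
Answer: 29161 - 106*sqrt(73) ≈ 28255.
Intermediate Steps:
E = -53 (E = -9 - 44 = -53)
U(w) = -171 + 2*w**2 (U(w) = (w**2 + w**2) - 171 = 2*w**2 - 171 = -171 + 2*w**2)
K = (-53 + sqrt(73))**2 (K = (sqrt(55 + 18) - 53)**2 = (sqrt(73) - 53)**2 = (-53 + sqrt(73))**2 ≈ 1976.3)
K + U(-115) = (53 - sqrt(73))**2 + (-171 + 2*(-115)**2) = (53 - sqrt(73))**2 + (-171 + 2*13225) = (53 - sqrt(73))**2 + (-171 + 26450) = (53 - sqrt(73))**2 + 26279 = 26279 + (53 - sqrt(73))**2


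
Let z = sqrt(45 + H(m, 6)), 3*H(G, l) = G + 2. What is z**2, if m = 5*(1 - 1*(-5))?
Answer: 167/3 ≈ 55.667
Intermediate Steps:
m = 30 (m = 5*(1 + 5) = 5*6 = 30)
H(G, l) = 2/3 + G/3 (H(G, l) = (G + 2)/3 = (2 + G)/3 = 2/3 + G/3)
z = sqrt(501)/3 (z = sqrt(45 + (2/3 + (1/3)*30)) = sqrt(45 + (2/3 + 10)) = sqrt(45 + 32/3) = sqrt(167/3) = sqrt(501)/3 ≈ 7.4610)
z**2 = (sqrt(501)/3)**2 = 167/3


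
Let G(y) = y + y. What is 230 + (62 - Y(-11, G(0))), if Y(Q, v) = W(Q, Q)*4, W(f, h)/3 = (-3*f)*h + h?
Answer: 4780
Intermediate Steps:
W(f, h) = 3*h - 9*f*h (W(f, h) = 3*((-3*f)*h + h) = 3*(-3*f*h + h) = 3*(h - 3*f*h) = 3*h - 9*f*h)
G(y) = 2*y
Y(Q, v) = 12*Q*(1 - 3*Q) (Y(Q, v) = (3*Q*(1 - 3*Q))*4 = 12*Q*(1 - 3*Q))
230 + (62 - Y(-11, G(0))) = 230 + (62 - 12*(-11)*(1 - 3*(-11))) = 230 + (62 - 12*(-11)*(1 + 33)) = 230 + (62 - 12*(-11)*34) = 230 + (62 - 1*(-4488)) = 230 + (62 + 4488) = 230 + 4550 = 4780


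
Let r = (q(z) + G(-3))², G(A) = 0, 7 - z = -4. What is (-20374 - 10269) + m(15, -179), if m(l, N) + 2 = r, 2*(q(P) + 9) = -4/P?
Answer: -3697844/121 ≈ -30561.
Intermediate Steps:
z = 11 (z = 7 - 1*(-4) = 7 + 4 = 11)
q(P) = -9 - 2/P (q(P) = -9 + (-4/P)/2 = -9 - 2/P)
r = 10201/121 (r = ((-9 - 2/11) + 0)² = (-101/11 + 0)² = (-101/11)² = 10201/121 ≈ 84.306)
m(l, N) = 9959/121 (m(l, N) = -2 + 10201/121 = 9959/121)
(-20374 - 10269) + m(15, -179) = (-20374 - 10269) + 9959/121 = -30643 + 9959/121 = -3697844/121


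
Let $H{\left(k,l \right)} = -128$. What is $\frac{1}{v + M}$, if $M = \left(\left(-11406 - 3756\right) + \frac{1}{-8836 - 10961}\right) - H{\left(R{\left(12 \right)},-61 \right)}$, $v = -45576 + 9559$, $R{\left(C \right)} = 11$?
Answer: $- \frac{19797}{1010656648} \approx -1.9588 \cdot 10^{-5}$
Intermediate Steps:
$v = -36017$
$M = - \frac{297628099}{19797}$ ($M = \left(\left(-11406 - 3756\right) + \frac{1}{-8836 - 10961}\right) - -128 = \left(-15162 + \frac{1}{-19797}\right) + 128 = \left(-15162 - \frac{1}{19797}\right) + 128 = - \frac{300162115}{19797} + 128 = - \frac{297628099}{19797} \approx -15034.0$)
$\frac{1}{v + M} = \frac{1}{-36017 - \frac{297628099}{19797}} = \frac{1}{- \frac{1010656648}{19797}} = - \frac{19797}{1010656648}$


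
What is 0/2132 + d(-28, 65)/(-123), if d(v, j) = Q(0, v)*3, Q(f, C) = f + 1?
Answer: -1/41 ≈ -0.024390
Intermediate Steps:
Q(f, C) = 1 + f
d(v, j) = 3 (d(v, j) = (1 + 0)*3 = 1*3 = 3)
0/2132 + d(-28, 65)/(-123) = 0/2132 + 3/(-123) = 0*(1/2132) + 3*(-1/123) = 0 - 1/41 = -1/41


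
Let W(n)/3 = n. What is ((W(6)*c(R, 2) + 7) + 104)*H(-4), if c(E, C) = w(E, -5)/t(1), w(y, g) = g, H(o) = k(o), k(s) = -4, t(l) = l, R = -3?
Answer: -84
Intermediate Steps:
H(o) = -4
c(E, C) = -5 (c(E, C) = -5/1 = -5*1 = -5)
W(n) = 3*n
((W(6)*c(R, 2) + 7) + 104)*H(-4) = (((3*6)*(-5) + 7) + 104)*(-4) = ((18*(-5) + 7) + 104)*(-4) = ((-90 + 7) + 104)*(-4) = (-83 + 104)*(-4) = 21*(-4) = -84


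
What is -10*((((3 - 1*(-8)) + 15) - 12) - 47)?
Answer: 330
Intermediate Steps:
-10*((((3 - 1*(-8)) + 15) - 12) - 47) = -10*((((3 + 8) + 15) - 12) - 47) = -10*(((11 + 15) - 12) - 47) = -10*((26 - 12) - 47) = -10*(14 - 47) = -10*(-33) = 330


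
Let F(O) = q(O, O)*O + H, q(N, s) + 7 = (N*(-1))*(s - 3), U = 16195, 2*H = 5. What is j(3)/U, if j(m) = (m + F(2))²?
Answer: 81/64780 ≈ 0.0012504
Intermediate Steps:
H = 5/2 (H = (½)*5 = 5/2 ≈ 2.5000)
q(N, s) = -7 - N*(-3 + s) (q(N, s) = -7 + (N*(-1))*(s - 3) = -7 + (-N)*(-3 + s) = -7 - N*(-3 + s))
F(O) = 5/2 + O*(-7 - O² + 3*O) (F(O) = (-7 + 3*O - O*O)*O + 5/2 = (-7 + 3*O - O²)*O + 5/2 = (-7 - O² + 3*O)*O + 5/2 = O*(-7 - O² + 3*O) + 5/2 = 5/2 + O*(-7 - O² + 3*O))
j(m) = (-15/2 + m)² (j(m) = (m + (5/2 - 1*2*(7 + 2² - 3*2)))² = (m + (5/2 - 1*2*(7 + 4 - 6)))² = (m + (5/2 - 1*2*5))² = (m + (5/2 - 10))² = (m - 15/2)² = (-15/2 + m)²)
j(3)/U = ((-15 + 2*3)²/4)/16195 = ((-15 + 6)²/4)*(1/16195) = ((¼)*(-9)²)*(1/16195) = ((¼)*81)*(1/16195) = (81/4)*(1/16195) = 81/64780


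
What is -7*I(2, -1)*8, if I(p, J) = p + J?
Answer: -56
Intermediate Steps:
I(p, J) = J + p
-7*I(2, -1)*8 = -7*(-1 + 2)*8 = -7*1*8 = -7*8 = -56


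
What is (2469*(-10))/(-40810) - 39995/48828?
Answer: -42663263/199267068 ≈ -0.21410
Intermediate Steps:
(2469*(-10))/(-40810) - 39995/48828 = -24690*(-1/40810) - 39995*1/48828 = 2469/4081 - 39995/48828 = -42663263/199267068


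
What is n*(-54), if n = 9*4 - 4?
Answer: -1728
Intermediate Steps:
n = 32 (n = 36 - 4 = 32)
n*(-54) = 32*(-54) = -1728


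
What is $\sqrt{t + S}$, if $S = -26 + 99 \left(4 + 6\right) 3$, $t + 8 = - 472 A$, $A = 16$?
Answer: $2 i \sqrt{1154} \approx 67.941 i$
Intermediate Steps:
$t = -7560$ ($t = -8 - 7552 = -7560$)
$S = 2944$ ($S = -26 + 99 \cdot 10 \cdot 3 = -26 + 99 \cdot 30 = -26 + 2970 = 2944$)
$\sqrt{t + S} = \sqrt{-7560 + 2944} = \sqrt{-4616} = 2 i \sqrt{1154}$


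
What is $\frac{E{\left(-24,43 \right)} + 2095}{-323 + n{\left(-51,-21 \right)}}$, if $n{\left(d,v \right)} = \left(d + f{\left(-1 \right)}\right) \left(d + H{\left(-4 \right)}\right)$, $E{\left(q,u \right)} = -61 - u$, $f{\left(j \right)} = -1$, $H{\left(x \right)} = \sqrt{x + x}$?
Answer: $\frac{4637039}{5445873} + \frac{207064 i \sqrt{2}}{5445873} \approx 0.85148 + 0.053771 i$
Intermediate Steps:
$H{\left(x \right)} = \sqrt{2} \sqrt{x}$ ($H{\left(x \right)} = \sqrt{2 x} = \sqrt{2} \sqrt{x}$)
$n{\left(d,v \right)} = \left(-1 + d\right) \left(d + 2 i \sqrt{2}\right)$ ($n{\left(d,v \right)} = \left(d - 1\right) \left(d + \sqrt{2} \sqrt{-4}\right) = \left(-1 + d\right) \left(d + \sqrt{2} \cdot 2 i\right) = \left(-1 + d\right) \left(d + 2 i \sqrt{2}\right)$)
$\frac{E{\left(-24,43 \right)} + 2095}{-323 + n{\left(-51,-21 \right)}} = \frac{\left(-61 - 43\right) + 2095}{-323 + \left(\left(-51\right)^{2} - -51 - 2 i \sqrt{2} + 2 i \left(-51\right) \sqrt{2}\right)} = \frac{\left(-61 - 43\right) + 2095}{-323 + \left(2601 + 51 - 2 i \sqrt{2} - 102 i \sqrt{2}\right)} = \frac{-104 + 2095}{-323 + \left(2652 - 104 i \sqrt{2}\right)} = \frac{1991}{2329 - 104 i \sqrt{2}}$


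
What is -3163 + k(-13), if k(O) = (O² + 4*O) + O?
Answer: -3059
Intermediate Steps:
k(O) = O² + 5*O
-3163 + k(-13) = -3163 - 13*(5 - 13) = -3163 - 13*(-8) = -3163 + 104 = -3059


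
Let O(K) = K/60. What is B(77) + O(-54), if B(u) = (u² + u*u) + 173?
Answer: 120301/10 ≈ 12030.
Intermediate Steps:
O(K) = K/60 (O(K) = K*(1/60) = K/60)
B(u) = 173 + 2*u² (B(u) = (u² + u²) + 173 = 2*u² + 173 = 173 + 2*u²)
B(77) + O(-54) = (173 + 2*77²) + (1/60)*(-54) = (173 + 2*5929) - 9/10 = (173 + 11858) - 9/10 = 12031 - 9/10 = 120301/10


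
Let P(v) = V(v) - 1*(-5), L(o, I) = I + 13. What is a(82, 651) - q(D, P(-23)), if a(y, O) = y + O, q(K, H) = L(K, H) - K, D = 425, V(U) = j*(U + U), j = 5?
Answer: 1370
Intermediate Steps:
V(U) = 10*U (V(U) = 5*(U + U) = 5*(2*U) = 10*U)
L(o, I) = 13 + I
P(v) = 5 + 10*v (P(v) = 10*v - 1*(-5) = 10*v + 5 = 5 + 10*v)
q(K, H) = 13 + H - K (q(K, H) = (13 + H) - K = 13 + H - K)
a(y, O) = O + y
a(82, 651) - q(D, P(-23)) = (651 + 82) - (13 + (5 + 10*(-23)) - 1*425) = 733 - (13 + (5 - 230) - 425) = 733 - (13 - 225 - 425) = 733 - 1*(-637) = 733 + 637 = 1370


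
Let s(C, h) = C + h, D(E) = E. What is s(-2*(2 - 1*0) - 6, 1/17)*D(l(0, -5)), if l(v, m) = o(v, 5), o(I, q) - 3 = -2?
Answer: -169/17 ≈ -9.9412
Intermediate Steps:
o(I, q) = 1 (o(I, q) = 3 - 2 = 1)
l(v, m) = 1
s(-2*(2 - 1*0) - 6, 1/17)*D(l(0, -5)) = ((-2*(2 - 1*0) - 6) + 1/17)*1 = ((-2*(2 + 0) - 6) + 1/17)*1 = ((-2*2 - 6) + 1/17)*1 = ((-4 - 6) + 1/17)*1 = (-10 + 1/17)*1 = -169/17*1 = -169/17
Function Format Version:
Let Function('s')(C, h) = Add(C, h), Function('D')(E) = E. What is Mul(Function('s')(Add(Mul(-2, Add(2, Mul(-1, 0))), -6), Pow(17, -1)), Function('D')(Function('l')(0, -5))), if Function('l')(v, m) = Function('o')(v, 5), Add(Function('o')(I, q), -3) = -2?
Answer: Rational(-169, 17) ≈ -9.9412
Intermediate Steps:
Function('o')(I, q) = 1 (Function('o')(I, q) = Add(3, -2) = 1)
Function('l')(v, m) = 1
Mul(Function('s')(Add(Mul(-2, Add(2, Mul(-1, 0))), -6), Pow(17, -1)), Function('D')(Function('l')(0, -5))) = Mul(Add(Add(Mul(-2, Add(2, Mul(-1, 0))), -6), Pow(17, -1)), 1) = Mul(Add(Add(Mul(-2, Add(2, 0)), -6), Rational(1, 17)), 1) = Mul(Add(Add(Mul(-2, 2), -6), Rational(1, 17)), 1) = Mul(Add(Add(-4, -6), Rational(1, 17)), 1) = Mul(Add(-10, Rational(1, 17)), 1) = Mul(Rational(-169, 17), 1) = Rational(-169, 17)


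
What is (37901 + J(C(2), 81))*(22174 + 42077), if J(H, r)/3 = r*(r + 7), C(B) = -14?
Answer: 3809120535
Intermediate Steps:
J(H, r) = 3*r*(7 + r) (J(H, r) = 3*(r*(r + 7)) = 3*(r*(7 + r)) = 3*r*(7 + r))
(37901 + J(C(2), 81))*(22174 + 42077) = (37901 + 3*81*(7 + 81))*(22174 + 42077) = (37901 + 3*81*88)*64251 = (37901 + 21384)*64251 = 59285*64251 = 3809120535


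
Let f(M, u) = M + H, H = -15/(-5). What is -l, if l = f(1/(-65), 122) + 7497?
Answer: -487499/65 ≈ -7500.0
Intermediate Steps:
H = 3 (H = -15*(-1/5) = 3)
f(M, u) = 3 + M (f(M, u) = M + 3 = 3 + M)
l = 487499/65 (l = (3 + 1/(-65)) + 7497 = (3 - 1/65) + 7497 = 194/65 + 7497 = 487499/65 ≈ 7500.0)
-l = -1*487499/65 = -487499/65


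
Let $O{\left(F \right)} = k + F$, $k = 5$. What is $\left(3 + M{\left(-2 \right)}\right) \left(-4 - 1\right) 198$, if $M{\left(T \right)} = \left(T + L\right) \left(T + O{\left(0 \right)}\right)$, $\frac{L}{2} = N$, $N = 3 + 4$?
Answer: $-38610$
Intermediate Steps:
$O{\left(F \right)} = 5 + F$
$N = 7$
$L = 14$ ($L = 2 \cdot 7 = 14$)
$M{\left(T \right)} = \left(5 + T\right) \left(14 + T\right)$ ($M{\left(T \right)} = \left(T + 14\right) \left(T + \left(5 + 0\right)\right) = \left(14 + T\right) \left(T + 5\right) = \left(14 + T\right) \left(5 + T\right) = \left(5 + T\right) \left(14 + T\right)$)
$\left(3 + M{\left(-2 \right)}\right) \left(-4 - 1\right) 198 = \left(3 + \left(70 + \left(-2\right)^{2} + 19 \left(-2\right)\right)\right) \left(-4 - 1\right) 198 = \left(3 + \left(70 + 4 - 38\right)\right) \left(-5\right) 198 = \left(3 + 36\right) \left(-5\right) 198 = 39 \left(-5\right) 198 = \left(-195\right) 198 = -38610$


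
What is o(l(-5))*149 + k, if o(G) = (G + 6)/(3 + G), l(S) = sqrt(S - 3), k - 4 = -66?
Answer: 2820/17 - 894*I*sqrt(2)/17 ≈ 165.88 - 74.371*I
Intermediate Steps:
k = -62 (k = 4 - 66 = -62)
l(S) = sqrt(-3 + S)
o(G) = (6 + G)/(3 + G)
o(l(-5))*149 + k = ((6 + sqrt(-3 - 5))/(3 + sqrt(-3 - 5)))*149 - 62 = ((6 + sqrt(-8))/(3 + sqrt(-8)))*149 - 62 = ((6 + 2*I*sqrt(2))/(3 + 2*I*sqrt(2)))*149 - 62 = 149*(6 + 2*I*sqrt(2))/(3 + 2*I*sqrt(2)) - 62 = -62 + 149*(6 + 2*I*sqrt(2))/(3 + 2*I*sqrt(2))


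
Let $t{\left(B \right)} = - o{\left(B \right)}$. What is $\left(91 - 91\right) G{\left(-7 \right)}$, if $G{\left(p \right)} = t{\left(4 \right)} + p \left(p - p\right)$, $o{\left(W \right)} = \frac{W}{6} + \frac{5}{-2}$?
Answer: $0$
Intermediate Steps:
$o{\left(W \right)} = - \frac{5}{2} + \frac{W}{6}$ ($o{\left(W \right)} = W \frac{1}{6} + 5 \left(- \frac{1}{2}\right) = \frac{W}{6} - \frac{5}{2} = - \frac{5}{2} + \frac{W}{6}$)
$t{\left(B \right)} = \frac{5}{2} - \frac{B}{6}$ ($t{\left(B \right)} = - (- \frac{5}{2} + \frac{B}{6}) = \frac{5}{2} - \frac{B}{6}$)
$G{\left(p \right)} = \frac{11}{6}$ ($G{\left(p \right)} = \left(\frac{5}{2} - \frac{2}{3}\right) + p \left(p - p\right) = \left(\frac{5}{2} - \frac{2}{3}\right) + p 0 = \frac{11}{6} + 0 = \frac{11}{6}$)
$\left(91 - 91\right) G{\left(-7 \right)} = \left(91 - 91\right) \frac{11}{6} = 0 \cdot \frac{11}{6} = 0$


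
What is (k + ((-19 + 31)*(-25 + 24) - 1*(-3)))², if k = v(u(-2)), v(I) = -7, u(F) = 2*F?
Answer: 256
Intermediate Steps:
k = -7
(k + ((-19 + 31)*(-25 + 24) - 1*(-3)))² = (-7 + ((-19 + 31)*(-25 + 24) - 1*(-3)))² = (-7 + (12*(-1) + 3))² = (-7 + (-12 + 3))² = (-7 - 9)² = (-16)² = 256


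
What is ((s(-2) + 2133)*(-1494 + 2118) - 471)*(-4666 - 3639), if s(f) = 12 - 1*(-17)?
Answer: -11200264185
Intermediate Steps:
s(f) = 29 (s(f) = 12 + 17 = 29)
((s(-2) + 2133)*(-1494 + 2118) - 471)*(-4666 - 3639) = ((29 + 2133)*(-1494 + 2118) - 471)*(-4666 - 3639) = (2162*624 - 471)*(-8305) = (1349088 - 471)*(-8305) = 1348617*(-8305) = -11200264185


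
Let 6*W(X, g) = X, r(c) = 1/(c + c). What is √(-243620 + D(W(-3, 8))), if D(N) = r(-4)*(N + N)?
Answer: 3*I*√433102/4 ≈ 493.58*I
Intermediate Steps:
r(c) = 1/(2*c)
W(X, g) = X/6
D(N) = -N/4 (D(N) = ((½)/(-4))*(N + N) = ((½)*(-¼))*(2*N) = -N/4)
√(-243620 + D(W(-3, 8))) = √(-243620 - (-3)/24) = √(-243620 - ¼*(-½)) = √(-243620 + ⅛) = √(-1948959/8) = 3*I*√433102/4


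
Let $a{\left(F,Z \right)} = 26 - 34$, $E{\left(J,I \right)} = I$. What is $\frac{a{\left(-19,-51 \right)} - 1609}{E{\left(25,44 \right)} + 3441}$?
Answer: $- \frac{1617}{3485} \approx -0.46399$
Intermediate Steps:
$a{\left(F,Z \right)} = -8$
$\frac{a{\left(-19,-51 \right)} - 1609}{E{\left(25,44 \right)} + 3441} = \frac{-8 - 1609}{44 + 3441} = - \frac{1617}{3485}$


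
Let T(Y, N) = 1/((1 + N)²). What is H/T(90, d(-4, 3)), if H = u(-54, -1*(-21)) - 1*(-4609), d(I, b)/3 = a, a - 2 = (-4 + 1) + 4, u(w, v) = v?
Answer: 463000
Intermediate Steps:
a = 3 (a = 2 + ((-4 + 1) + 4) = 2 + (-3 + 4) = 2 + 1 = 3)
d(I, b) = 9 (d(I, b) = 3*3 = 9)
T(Y, N) = (1 + N)⁻²
H = 4630 (H = -1*(-21) - 1*(-4609) = 21 + 4609 = 4630)
H/T(90, d(-4, 3)) = 4630/((1 + 9)⁻²) = 4630/(10⁻²) = 4630/(1/100) = 4630*100 = 463000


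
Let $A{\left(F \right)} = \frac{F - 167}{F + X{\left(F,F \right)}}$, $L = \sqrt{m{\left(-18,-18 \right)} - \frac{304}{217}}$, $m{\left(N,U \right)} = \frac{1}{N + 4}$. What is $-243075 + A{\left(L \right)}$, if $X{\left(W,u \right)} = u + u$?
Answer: $- \frac{729224}{3} + \frac{167 i \sqrt{30814}}{639} \approx -2.4307 \cdot 10^{5} + 45.876 i$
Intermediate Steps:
$X{\left(W,u \right)} = 2 u$
$m{\left(N,U \right)} = \frac{1}{4 + N}$
$L = \frac{3 i \sqrt{30814}}{434}$ ($L = \sqrt{\frac{1}{4 - 18} - \frac{304}{217}} = \sqrt{\frac{1}{-14} - \frac{304}{217}} = \sqrt{- \frac{1}{14} - \frac{304}{217}} = \sqrt{- \frac{639}{434}} = \frac{3 i \sqrt{30814}}{434} \approx 1.2134 i$)
$A{\left(F \right)} = \frac{-167 + F}{3 F}$ ($A{\left(F \right)} = \frac{F - 167}{F + 2 F} = \frac{-167 + F}{3 F}$)
$-243075 + A{\left(L \right)} = -243075 + \frac{-167 + \frac{3 i \sqrt{30814}}{434}}{3 \frac{3 i \sqrt{30814}}{434}} = -243075 + \frac{- \frac{i \sqrt{30814}}{213} \left(-167 + \frac{3 i \sqrt{30814}}{434}\right)}{3} = -243075 - \frac{i \sqrt{30814} \left(-167 + \frac{3 i \sqrt{30814}}{434}\right)}{639}$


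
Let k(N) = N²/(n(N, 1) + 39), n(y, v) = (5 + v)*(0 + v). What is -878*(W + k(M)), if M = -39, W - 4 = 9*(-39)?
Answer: 1374948/5 ≈ 2.7499e+5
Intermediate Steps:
W = -347 (W = 4 + 9*(-39) = 4 - 351 = -347)
n(y, v) = v*(5 + v) (n(y, v) = (5 + v)*v = v*(5 + v))
k(N) = N²/45 (k(N) = N²/(1*(5 + 1) + 39) = N²/(1*6 + 39) = N²/(6 + 39) = N²/45)
-878*(W + k(M)) = -878*(-347 + (1/45)*(-39)²) = -878*(-347 + (1/45)*1521) = -878*(-347 + 169/5) = -878*(-1566/5) = 1374948/5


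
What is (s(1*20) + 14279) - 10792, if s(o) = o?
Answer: 3507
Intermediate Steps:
(s(1*20) + 14279) - 10792 = (1*20 + 14279) - 10792 = (20 + 14279) - 10792 = 14299 - 10792 = 3507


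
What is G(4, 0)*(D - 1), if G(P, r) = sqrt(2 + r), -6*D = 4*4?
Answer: -11*sqrt(2)/3 ≈ -5.1854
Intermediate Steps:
D = -8/3 (D = -2*4/3 = -1/6*16 = -8/3 ≈ -2.6667)
G(4, 0)*(D - 1) = sqrt(2 + 0)*(-8/3 - 1) = sqrt(2)*(-11/3) = -11*sqrt(2)/3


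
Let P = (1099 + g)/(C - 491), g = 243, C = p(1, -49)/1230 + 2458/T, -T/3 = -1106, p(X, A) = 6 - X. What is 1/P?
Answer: -22231109/60854332 ≈ -0.36532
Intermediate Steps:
T = 3318 (T = -3*(-1106) = 3318)
C = 33777/45346 (C = (6 - 1*1)/1230 + 2458/3318 = (6 - 1)*(1/1230) + 2458*(1/3318) = 5*(1/1230) + 1229/1659 = 1/246 + 1229/1659 = 33777/45346 ≈ 0.74487)
P = -60854332/22231109 (P = (1099 + 243)/(33777/45346 - 491) = 1342/(-22231109/45346) = 1342*(-45346/22231109) = -60854332/22231109 ≈ -2.7374)
1/P = 1/(-60854332/22231109) = -22231109/60854332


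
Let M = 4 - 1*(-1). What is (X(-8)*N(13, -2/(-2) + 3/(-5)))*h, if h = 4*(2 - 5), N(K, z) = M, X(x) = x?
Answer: 480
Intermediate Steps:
M = 5 (M = 4 + 1 = 5)
N(K, z) = 5
h = -12 (h = 4*(-3) = -12)
(X(-8)*N(13, -2/(-2) + 3/(-5)))*h = -8*5*(-12) = -40*(-12) = 480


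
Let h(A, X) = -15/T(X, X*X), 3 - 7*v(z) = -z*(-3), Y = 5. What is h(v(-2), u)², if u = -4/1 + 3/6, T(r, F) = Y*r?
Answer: 36/49 ≈ 0.73469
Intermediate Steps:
T(r, F) = 5*r
v(z) = 3/7 - 3*z/7 (v(z) = 3/7 - (-z)*(-3)/7 = 3/7 - 3*z/7)
u = -7/2 (u = -4*1 + 3*(⅙) = -4 + ½ = -7/2 ≈ -3.5000)
h(A, X) = -3/X (h(A, X) = -15*1/(5*X) = -3/X)
h(v(-2), u)² = (-3/(-7/2))² = (-3*(-2/7))² = (6/7)² = 36/49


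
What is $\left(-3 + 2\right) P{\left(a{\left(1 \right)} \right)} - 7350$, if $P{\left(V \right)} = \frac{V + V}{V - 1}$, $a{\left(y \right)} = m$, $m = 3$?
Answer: $-7353$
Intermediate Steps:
$a{\left(y \right)} = 3$
$P{\left(V \right)} = \frac{2 V}{-1 + V}$
$\left(-3 + 2\right) P{\left(a{\left(1 \right)} \right)} - 7350 = \left(-3 + 2\right) 2 \cdot 3 \frac{1}{-1 + 3} - 7350 = - \frac{2 \cdot 3}{2} - 7350 = \left(-1\right) 3 - 7350 = -3 - 7350 = -7353$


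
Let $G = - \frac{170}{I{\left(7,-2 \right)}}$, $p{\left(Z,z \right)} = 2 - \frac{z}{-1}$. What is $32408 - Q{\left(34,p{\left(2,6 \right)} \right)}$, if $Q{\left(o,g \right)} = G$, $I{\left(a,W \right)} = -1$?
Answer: $32238$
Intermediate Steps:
$p{\left(Z,z \right)} = 2 + z$ ($p{\left(Z,z \right)} = 2 - z \left(-1\right) = 2 - - z = 2 + z$)
$G = 170$ ($G = - \frac{170}{-1} = \left(-170\right) \left(-1\right) = 170$)
$Q{\left(o,g \right)} = 170$
$32408 - Q{\left(34,p{\left(2,6 \right)} \right)} = 32408 - 170 = 32238$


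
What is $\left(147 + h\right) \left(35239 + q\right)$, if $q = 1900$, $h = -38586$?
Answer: $-1427586021$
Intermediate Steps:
$\left(147 + h\right) \left(35239 + q\right) = \left(147 - 38586\right) \left(35239 + 1900\right) = \left(-38439\right) 37139 = -1427586021$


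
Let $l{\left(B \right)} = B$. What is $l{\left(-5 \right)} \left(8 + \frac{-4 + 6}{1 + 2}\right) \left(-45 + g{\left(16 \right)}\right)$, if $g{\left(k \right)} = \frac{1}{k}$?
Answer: $\frac{46735}{24} \approx 1947.3$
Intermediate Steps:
$l{\left(-5 \right)} \left(8 + \frac{-4 + 6}{1 + 2}\right) \left(-45 + g{\left(16 \right)}\right) = - 5 \left(8 + \frac{-4 + 6}{1 + 2}\right) \left(-45 + \frac{1}{16}\right) = - 5 \left(8 + \frac{2}{3}\right) \left(-45 + \frac{1}{16}\right) = - 5 \left(8 + 2 \cdot \frac{1}{3}\right) \left(- \frac{719}{16}\right) = - 5 \left(8 + \frac{2}{3}\right) \left(- \frac{719}{16}\right) = \left(-5\right) \frac{26}{3} \left(- \frac{719}{16}\right) = \left(- \frac{130}{3}\right) \left(- \frac{719}{16}\right) = \frac{46735}{24}$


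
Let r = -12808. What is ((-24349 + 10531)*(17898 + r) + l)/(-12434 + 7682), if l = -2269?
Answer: 70335889/4752 ≈ 14801.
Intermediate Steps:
((-24349 + 10531)*(17898 + r) + l)/(-12434 + 7682) = ((-24349 + 10531)*(17898 - 12808) - 2269)/(-12434 + 7682) = (-13818*5090 - 2269)/(-4752) = (-70333620 - 2269)*(-1/4752) = -70335889*(-1/4752) = 70335889/4752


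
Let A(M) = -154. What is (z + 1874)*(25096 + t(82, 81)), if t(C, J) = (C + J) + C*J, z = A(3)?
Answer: 54869720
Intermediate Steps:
z = -154
t(C, J) = C + J + C*J
(z + 1874)*(25096 + t(82, 81)) = (-154 + 1874)*(25096 + (82 + 81 + 82*81)) = 1720*(25096 + (82 + 81 + 6642)) = 1720*(25096 + 6805) = 1720*31901 = 54869720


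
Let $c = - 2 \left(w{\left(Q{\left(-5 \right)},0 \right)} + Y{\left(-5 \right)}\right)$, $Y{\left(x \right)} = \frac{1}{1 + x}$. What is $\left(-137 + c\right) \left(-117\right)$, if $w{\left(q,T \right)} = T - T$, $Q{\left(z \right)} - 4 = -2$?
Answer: $\frac{31941}{2} \approx 15971.0$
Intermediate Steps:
$Q{\left(z \right)} = 2$ ($Q{\left(z \right)} = 4 - 2 = 2$)
$w{\left(q,T \right)} = 0$
$c = \frac{1}{2}$ ($c = - 2 \left(0 + \frac{1}{1 - 5}\right) = - 2 \left(0 + \frac{1}{-4}\right) = - 2 \left(0 - \frac{1}{4}\right) = \left(-2\right) \left(- \frac{1}{4}\right) = \frac{1}{2} \approx 0.5$)
$\left(-137 + c\right) \left(-117\right) = \left(-137 + \frac{1}{2}\right) \left(-117\right) = \left(- \frac{273}{2}\right) \left(-117\right) = \frac{31941}{2}$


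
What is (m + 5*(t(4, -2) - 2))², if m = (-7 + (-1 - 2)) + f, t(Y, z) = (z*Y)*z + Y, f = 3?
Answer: 6889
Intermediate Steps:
t(Y, z) = Y + Y*z² (t(Y, z) = (Y*z)*z + Y = Y*z² + Y = Y + Y*z²)
m = -7 (m = (-7 + (-1 - 2)) + 3 = (-7 - 3) + 3 = -10 + 3 = -7)
(m + 5*(t(4, -2) - 2))² = (-7 + 5*(4*(1 + (-2)²) - 2))² = (-7 + 5*(4*(1 + 4) - 2))² = (-7 + 5*(4*5 - 2))² = (-7 + 5*(20 - 2))² = (-7 + 5*18)² = (-7 + 90)² = 83² = 6889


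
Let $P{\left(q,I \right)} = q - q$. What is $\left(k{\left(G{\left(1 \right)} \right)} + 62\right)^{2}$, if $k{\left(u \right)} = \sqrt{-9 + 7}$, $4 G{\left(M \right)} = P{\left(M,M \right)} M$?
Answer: $\left(62 + i \sqrt{2}\right)^{2} \approx 3842.0 + 175.36 i$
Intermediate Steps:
$P{\left(q,I \right)} = 0$
$G{\left(M \right)} = 0$ ($G{\left(M \right)} = \frac{0 M}{4} = \frac{1}{4} \cdot 0 = 0$)
$k{\left(u \right)} = i \sqrt{2}$ ($k{\left(u \right)} = \sqrt{-2} = i \sqrt{2}$)
$\left(k{\left(G{\left(1 \right)} \right)} + 62\right)^{2} = \left(i \sqrt{2} + 62\right)^{2} = \left(62 + i \sqrt{2}\right)^{2}$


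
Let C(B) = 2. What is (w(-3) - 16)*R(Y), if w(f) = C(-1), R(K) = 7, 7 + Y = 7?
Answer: -98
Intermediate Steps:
Y = 0 (Y = -7 + 7 = 0)
w(f) = 2
(w(-3) - 16)*R(Y) = (2 - 16)*7 = -14*7 = -98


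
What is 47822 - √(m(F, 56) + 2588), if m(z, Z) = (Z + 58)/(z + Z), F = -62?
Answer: 47822 - √2569 ≈ 47771.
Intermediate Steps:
m(z, Z) = (58 + Z)/(Z + z)
47822 - √(m(F, 56) + 2588) = 47822 - √((58 + 56)/(56 - 62) + 2588) = 47822 - √(114/(-6) + 2588) = 47822 - √(-⅙*114 + 2588) = 47822 - √(-19 + 2588) = 47822 - √2569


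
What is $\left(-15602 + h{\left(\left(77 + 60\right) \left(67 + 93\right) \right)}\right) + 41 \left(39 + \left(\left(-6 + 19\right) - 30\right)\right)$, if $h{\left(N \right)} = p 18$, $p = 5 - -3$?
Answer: $-14556$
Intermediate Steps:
$p = 8$ ($p = 5 + 3 = 8$)
$h{\left(N \right)} = 144$ ($h{\left(N \right)} = 8 \cdot 18 = 144$)
$\left(-15602 + h{\left(\left(77 + 60\right) \left(67 + 93\right) \right)}\right) + 41 \left(39 + \left(\left(-6 + 19\right) - 30\right)\right) = \left(-15602 + 144\right) + 41 \left(39 + \left(\left(-6 + 19\right) - 30\right)\right) = -15458 + 41 \left(39 + \left(13 - 30\right)\right) = -15458 + 41 \left(39 - 17\right) = -15458 + 41 \cdot 22 = -15458 + 902 = -14556$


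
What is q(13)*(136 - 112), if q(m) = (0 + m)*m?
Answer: 4056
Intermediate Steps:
q(m) = m**2 (q(m) = m*m = m**2)
q(13)*(136 - 112) = 13**2*(136 - 112) = 169*24 = 4056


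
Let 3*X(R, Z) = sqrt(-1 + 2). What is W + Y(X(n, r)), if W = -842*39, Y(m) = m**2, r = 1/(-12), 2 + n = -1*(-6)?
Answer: -295541/9 ≈ -32838.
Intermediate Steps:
n = 4 (n = -2 - 1*(-6) = -2 + 6 = 4)
r = -1/12 ≈ -0.083333
X(R, Z) = 1/3 (X(R, Z) = sqrt(-1 + 2)/3 = sqrt(1)/3 = (1/3)*1 = 1/3)
W = -32838
W + Y(X(n, r)) = -32838 + (1/3)**2 = -32838 + 1/9 = -295541/9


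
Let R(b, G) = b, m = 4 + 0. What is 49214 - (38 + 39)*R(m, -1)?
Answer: 48906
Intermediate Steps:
m = 4
49214 - (38 + 39)*R(m, -1) = 49214 - (38 + 39)*4 = 49214 - 77*4 = 49214 - 1*308 = 49214 - 308 = 48906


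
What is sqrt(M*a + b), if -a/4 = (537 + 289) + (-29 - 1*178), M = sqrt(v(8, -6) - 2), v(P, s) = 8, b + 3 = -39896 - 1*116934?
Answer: sqrt(-156833 - 2476*sqrt(6)) ≈ 403.61*I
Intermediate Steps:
b = -156833 (b = -3 + (-39896 - 1*116934) = -3 + (-39896 - 116934) = -3 - 156830 = -156833)
M = sqrt(6) (M = sqrt(8 - 2) = sqrt(6) ≈ 2.4495)
a = -2476 (a = -4*((537 + 289) + (-29 - 1*178)) = -4*(826 + (-29 - 178)) = -4*(826 - 207) = -4*619 = -2476)
sqrt(M*a + b) = sqrt(sqrt(6)*(-2476) - 156833) = sqrt(-2476*sqrt(6) - 156833) = sqrt(-156833 - 2476*sqrt(6))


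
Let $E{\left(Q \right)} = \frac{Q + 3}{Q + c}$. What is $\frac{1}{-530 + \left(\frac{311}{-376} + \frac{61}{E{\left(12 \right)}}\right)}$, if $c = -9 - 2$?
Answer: $- \frac{5640}{2970929} \approx -0.0018984$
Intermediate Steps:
$c = -11$ ($c = -9 - 2 = -11$)
$E{\left(Q \right)} = \frac{3 + Q}{-11 + Q}$ ($E{\left(Q \right)} = \frac{Q + 3}{Q - 11} = \frac{3 + Q}{-11 + Q}$)
$\frac{1}{-530 + \left(\frac{311}{-376} + \frac{61}{E{\left(12 \right)}}\right)} = \frac{1}{-530 + \left(\frac{311}{-376} + \frac{61}{\frac{1}{-11 + 12} \left(3 + 12\right)}\right)} = \frac{1}{-530 + \left(311 \left(- \frac{1}{376}\right) + \frac{61}{1^{-1} \cdot 15}\right)} = \frac{1}{-530 - \left(\frac{311}{376} - \frac{61}{1 \cdot 15}\right)} = \frac{1}{-530 - \left(\frac{311}{376} - \frac{61}{15}\right)} = \frac{1}{-530 + \left(- \frac{311}{376} + 61 \cdot \frac{1}{15}\right)} = \frac{1}{-530 + \left(- \frac{311}{376} + \frac{61}{15}\right)} = \frac{1}{-530 + \frac{18271}{5640}} = \frac{1}{- \frac{2970929}{5640}} = - \frac{5640}{2970929}$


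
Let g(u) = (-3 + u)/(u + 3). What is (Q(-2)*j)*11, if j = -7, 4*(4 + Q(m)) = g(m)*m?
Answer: 231/2 ≈ 115.50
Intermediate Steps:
g(u) = (-3 + u)/(3 + u)
Q(m) = -4 + m*(-3 + m)/(4*(3 + m)) (Q(m) = -4 + (((-3 + m)/(3 + m))*m)/4 = -4 + (m*(-3 + m)/(3 + m))/4 = -4 + m*(-3 + m)/(4*(3 + m)))
(Q(-2)*j)*11 = (((-48 + (-2)² - 19*(-2))/(4*(3 - 2)))*(-7))*11 = (((¼)*(-48 + 4 + 38)/1)*(-7))*11 = (((¼)*1*(-6))*(-7))*11 = -3/2*(-7)*11 = (21/2)*11 = 231/2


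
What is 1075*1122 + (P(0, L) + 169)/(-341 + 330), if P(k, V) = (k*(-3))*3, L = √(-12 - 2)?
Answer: 13267481/11 ≈ 1.2061e+6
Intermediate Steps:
L = I*√14 (L = √(-14) = I*√14 ≈ 3.7417*I)
P(k, V) = -9*k (P(k, V) = -3*k*3 = -9*k)
1075*1122 + (P(0, L) + 169)/(-341 + 330) = 1075*1122 + (-9*0 + 169)/(-341 + 330) = 1206150 + (0 + 169)/(-11) = 1206150 + 169*(-1/11) = 1206150 - 169/11 = 13267481/11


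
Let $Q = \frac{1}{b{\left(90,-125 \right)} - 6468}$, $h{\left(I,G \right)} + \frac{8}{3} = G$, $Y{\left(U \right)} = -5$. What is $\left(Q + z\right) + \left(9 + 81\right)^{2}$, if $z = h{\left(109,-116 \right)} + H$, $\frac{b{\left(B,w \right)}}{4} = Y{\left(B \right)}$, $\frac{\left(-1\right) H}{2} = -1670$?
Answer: $\frac{220358429}{19464} \approx 11321.0$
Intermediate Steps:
$H = 3340$ ($H = \left(-2\right) \left(-1670\right) = 3340$)
$b{\left(B,w \right)} = -20$ ($b{\left(B,w \right)} = 4 \left(-5\right) = -20$)
$h{\left(I,G \right)} = - \frac{8}{3} + G$
$z = \frac{9664}{3}$ ($z = \left(- \frac{8}{3} - 116\right) + 3340 = - \frac{356}{3} + 3340 = \frac{9664}{3} \approx 3221.3$)
$Q = - \frac{1}{6488}$ ($Q = \frac{1}{-20 - 6468} = \frac{1}{-6488} = - \frac{1}{6488} \approx -0.00015413$)
$\left(Q + z\right) + \left(9 + 81\right)^{2} = \left(- \frac{1}{6488} + \frac{9664}{3}\right) + \left(9 + 81\right)^{2} = \frac{62700029}{19464} + 90^{2} = \frac{62700029}{19464} + 8100 = \frac{220358429}{19464}$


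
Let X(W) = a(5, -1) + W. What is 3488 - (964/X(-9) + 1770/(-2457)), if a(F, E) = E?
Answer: 14681068/4095 ≈ 3585.1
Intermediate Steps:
X(W) = -1 + W
3488 - (964/X(-9) + 1770/(-2457)) = 3488 - (964/(-1 - 9) + 1770/(-2457)) = 3488 - (964/(-10) + 1770*(-1/2457)) = 3488 - (964*(-⅒) - 590/819) = 3488 - (-482/5 - 590/819) = 3488 - 1*(-397708/4095) = 3488 + 397708/4095 = 14681068/4095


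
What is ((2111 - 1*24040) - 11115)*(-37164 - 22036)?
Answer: 1956204800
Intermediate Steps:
((2111 - 1*24040) - 11115)*(-37164 - 22036) = ((2111 - 24040) - 11115)*(-59200) = (-21929 - 11115)*(-59200) = -33044*(-59200) = 1956204800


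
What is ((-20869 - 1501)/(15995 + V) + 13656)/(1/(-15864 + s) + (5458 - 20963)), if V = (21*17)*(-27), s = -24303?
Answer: -1742749046361/1979224509808 ≈ -0.88052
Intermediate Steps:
V = -9639 (V = 357*(-27) = -9639)
((-20869 - 1501)/(15995 + V) + 13656)/(1/(-15864 + s) + (5458 - 20963)) = ((-20869 - 1501)/(15995 - 9639) + 13656)/(1/(-15864 - 24303) + (5458 - 20963)) = (-22370/6356 + 13656)/(1/(-40167) - 15505) = (-22370*1/6356 + 13656)/(-1/40167 - 15505) = (-11185/3178 + 13656)/(-622789336/40167) = (43387583/3178)*(-40167/622789336) = -1742749046361/1979224509808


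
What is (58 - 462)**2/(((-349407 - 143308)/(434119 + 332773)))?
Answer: -125169044672/492715 ≈ -2.5404e+5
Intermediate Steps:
(58 - 462)**2/(((-349407 - 143308)/(434119 + 332773))) = (-404)**2/((-492715/766892)) = 163216/((-492715*1/766892)) = 163216/(-492715/766892) = 163216*(-766892/492715) = -125169044672/492715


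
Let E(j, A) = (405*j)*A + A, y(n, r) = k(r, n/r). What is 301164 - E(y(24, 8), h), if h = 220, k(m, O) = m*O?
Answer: -1837456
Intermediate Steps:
k(m, O) = O*m
y(n, r) = n (y(n, r) = (n/r)*r = n)
E(j, A) = A + 405*A*j (E(j, A) = 405*A*j + A = A + 405*A*j)
301164 - E(y(24, 8), h) = 301164 - 220*(1 + 405*24) = 301164 - 220*(1 + 9720) = 301164 - 220*9721 = 301164 - 1*2138620 = 301164 - 2138620 = -1837456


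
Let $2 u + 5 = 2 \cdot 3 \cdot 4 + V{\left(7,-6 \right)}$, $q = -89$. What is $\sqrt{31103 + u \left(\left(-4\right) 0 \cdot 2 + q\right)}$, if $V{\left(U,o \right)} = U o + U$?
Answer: $3 \sqrt{3535} \approx 178.37$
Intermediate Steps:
$V{\left(U,o \right)} = U + U o$
$u = -8$ ($u = - \frac{5}{2} + \frac{2 \cdot 3 \cdot 4 + 7 \left(1 - 6\right)}{2} = - \frac{5}{2} + \frac{6 \cdot 4 + 7 \left(-5\right)}{2} = - \frac{5}{2} + \frac{24 - 35}{2} = - \frac{5}{2} + \frac{1}{2} \left(-11\right) = - \frac{5}{2} - \frac{11}{2} = -8$)
$\sqrt{31103 + u \left(\left(-4\right) 0 \cdot 2 + q\right)} = \sqrt{31103 - 8 \left(\left(-4\right) 0 \cdot 2 - 89\right)} = \sqrt{31103 - 8 \left(0 \cdot 2 - 89\right)} = \sqrt{31103 - 8 \left(0 - 89\right)} = \sqrt{31103 - -712} = \sqrt{31103 + 712} = \sqrt{31815} = 3 \sqrt{3535}$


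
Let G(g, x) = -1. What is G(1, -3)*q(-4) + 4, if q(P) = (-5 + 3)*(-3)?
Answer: -2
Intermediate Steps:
q(P) = 6 (q(P) = -2*(-3) = 6)
G(1, -3)*q(-4) + 4 = -1*6 + 4 = -6 + 4 = -2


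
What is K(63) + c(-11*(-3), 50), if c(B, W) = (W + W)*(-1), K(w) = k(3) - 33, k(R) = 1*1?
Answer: -132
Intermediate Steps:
k(R) = 1
K(w) = -32 (K(w) = 1 - 33 = -32)
c(B, W) = -2*W (c(B, W) = (2*W)*(-1) = -2*W)
K(63) + c(-11*(-3), 50) = -32 - 2*50 = -32 - 100 = -132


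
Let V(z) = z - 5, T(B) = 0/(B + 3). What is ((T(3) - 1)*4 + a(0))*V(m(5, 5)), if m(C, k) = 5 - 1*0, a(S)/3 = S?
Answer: 0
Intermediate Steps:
a(S) = 3*S
T(B) = 0 (T(B) = 0/(3 + B) = 0)
m(C, k) = 5 (m(C, k) = 5 + 0 = 5)
V(z) = -5 + z
((T(3) - 1)*4 + a(0))*V(m(5, 5)) = ((0 - 1)*4 + 3*0)*(-5 + 5) = (-1*4 + 0)*0 = (-4 + 0)*0 = -4*0 = 0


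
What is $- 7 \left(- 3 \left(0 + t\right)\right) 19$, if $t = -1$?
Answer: $-399$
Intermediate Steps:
$- 7 \left(- 3 \left(0 + t\right)\right) 19 = - 7 \left(- 3 \left(0 - 1\right)\right) 19 = - 7 \left(\left(-3\right) \left(-1\right)\right) 19 = \left(-7\right) 3 \cdot 19 = \left(-21\right) 19 = -399$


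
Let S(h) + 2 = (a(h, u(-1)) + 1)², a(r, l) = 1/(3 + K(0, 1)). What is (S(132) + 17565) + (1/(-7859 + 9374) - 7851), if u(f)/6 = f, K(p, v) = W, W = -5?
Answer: 58856239/6060 ≈ 9712.3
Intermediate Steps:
K(p, v) = -5
u(f) = 6*f
a(r, l) = -½ (a(r, l) = 1/(3 - 5) = 1/(-2) = -½)
S(h) = -7/4 (S(h) = -2 + (-½ + 1)² = -2 + (½)² = -2 + ¼ = -7/4)
(S(132) + 17565) + (1/(-7859 + 9374) - 7851) = (-7/4 + 17565) + (1/(-7859 + 9374) - 7851) = 70253/4 + (1/1515 - 7851) = 70253/4 - 11894264/1515 = 58856239/6060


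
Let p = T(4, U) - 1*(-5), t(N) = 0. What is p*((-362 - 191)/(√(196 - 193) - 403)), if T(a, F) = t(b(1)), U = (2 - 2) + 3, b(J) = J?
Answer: 1114295/162406 + 2765*√3/162406 ≈ 6.8907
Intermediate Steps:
U = 3 (U = 0 + 3 = 3)
T(a, F) = 0
p = 5 (p = 0 - 1*(-5) = 0 + 5 = 5)
p*((-362 - 191)/(√(196 - 193) - 403)) = 5*((-362 - 191)/(√(196 - 193) - 403)) = 5*(-553/(√3 - 403)) = 5*(-553/(-403 + √3)) = -2765/(-403 + √3)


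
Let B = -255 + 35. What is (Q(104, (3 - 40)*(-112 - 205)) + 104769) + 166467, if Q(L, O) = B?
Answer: 271016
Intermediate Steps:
B = -220
Q(L, O) = -220
(Q(104, (3 - 40)*(-112 - 205)) + 104769) + 166467 = (-220 + 104769) + 166467 = 104549 + 166467 = 271016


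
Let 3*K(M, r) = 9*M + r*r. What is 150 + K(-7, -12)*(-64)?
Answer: -1578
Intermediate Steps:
K(M, r) = 3*M + r²/3 (K(M, r) = (9*M + r*r)/3 = (9*M + r²)/3 = (r² + 9*M)/3 = 3*M + r²/3)
150 + K(-7, -12)*(-64) = 150 + (3*(-7) + (⅓)*(-12)²)*(-64) = 150 + (-21 + (⅓)*144)*(-64) = 150 + (-21 + 48)*(-64) = 150 + 27*(-64) = 150 - 1728 = -1578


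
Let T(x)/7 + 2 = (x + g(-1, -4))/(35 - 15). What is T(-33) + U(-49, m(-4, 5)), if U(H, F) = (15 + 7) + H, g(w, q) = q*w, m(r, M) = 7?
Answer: -1023/20 ≈ -51.150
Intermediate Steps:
U(H, F) = 22 + H
T(x) = -63/5 + 7*x/20 (T(x) = -14 + 7*((x - 4*(-1))/(35 - 15)) = -14 + 7*((x + 4)/20) = -14 + 7*((4 + x)*(1/20)) = -14 + 7*(⅕ + x/20) = -14 + (7/5 + 7*x/20) = -63/5 + 7*x/20)
T(-33) + U(-49, m(-4, 5)) = (-63/5 + (7/20)*(-33)) + (22 - 49) = (-63/5 - 231/20) - 27 = -483/20 - 27 = -1023/20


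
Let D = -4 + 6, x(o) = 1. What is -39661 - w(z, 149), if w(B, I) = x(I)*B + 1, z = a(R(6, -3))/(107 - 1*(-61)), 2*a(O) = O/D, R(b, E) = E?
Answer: -8884287/224 ≈ -39662.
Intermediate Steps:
D = 2
a(O) = O/4 (a(O) = (O/2)/2 = O/4)
z = -1/224 (z = ((¼)*(-3))/(107 - 1*(-61)) = -3/(4*(107 + 61)) = -¾/168 = -¾*1/168 = -1/224 ≈ -0.0044643)
w(B, I) = 1 + B (w(B, I) = 1*B + 1 = B + 1 = 1 + B)
-39661 - w(z, 149) = -39661 - (1 - 1/224) = -39661 - 1*223/224 = -39661 - 223/224 = -8884287/224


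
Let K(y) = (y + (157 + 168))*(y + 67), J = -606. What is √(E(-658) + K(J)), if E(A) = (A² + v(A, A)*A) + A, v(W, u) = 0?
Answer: √583765 ≈ 764.04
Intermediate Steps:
E(A) = A + A² (E(A) = (A² + 0*A) + A = (A² + 0) + A = A² + A = A + A²)
K(y) = (67 + y)*(325 + y) (K(y) = (y + 325)*(67 + y) = (325 + y)*(67 + y) = (67 + y)*(325 + y))
√(E(-658) + K(J)) = √(-658*(1 - 658) + (21775 + (-606)² + 392*(-606))) = √(-658*(-657) + (21775 + 367236 - 237552)) = √(432306 + 151459) = √583765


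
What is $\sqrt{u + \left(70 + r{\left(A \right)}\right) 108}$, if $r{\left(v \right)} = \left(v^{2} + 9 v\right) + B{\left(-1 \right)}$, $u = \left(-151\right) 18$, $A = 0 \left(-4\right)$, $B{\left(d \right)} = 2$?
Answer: $3 \sqrt{562} \approx 71.12$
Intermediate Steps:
$A = 0$
$u = -2718$
$r{\left(v \right)} = 2 + v^{2} + 9 v$ ($r{\left(v \right)} = \left(v^{2} + 9 v\right) + 2 = 2 + v^{2} + 9 v$)
$\sqrt{u + \left(70 + r{\left(A \right)}\right) 108} = \sqrt{-2718 + \left(70 + \left(2 + 0^{2} + 9 \cdot 0\right)\right) 108} = \sqrt{-2718 + \left(70 + \left(2 + 0 + 0\right)\right) 108} = \sqrt{-2718 + \left(70 + 2\right) 108} = \sqrt{-2718 + 72 \cdot 108} = \sqrt{-2718 + 7776} = \sqrt{5058} = 3 \sqrt{562}$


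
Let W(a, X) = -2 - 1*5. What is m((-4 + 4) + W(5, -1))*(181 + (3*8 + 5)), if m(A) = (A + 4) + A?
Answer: -2100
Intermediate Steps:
W(a, X) = -7 (W(a, X) = -2 - 5 = -7)
m(A) = 4 + 2*A (m(A) = (4 + A) + A = 4 + 2*A)
m((-4 + 4) + W(5, -1))*(181 + (3*8 + 5)) = (4 + 2*((-4 + 4) - 7))*(181 + (3*8 + 5)) = (4 + 2*(0 - 7))*(181 + (24 + 5)) = (4 + 2*(-7))*(181 + 29) = (4 - 14)*210 = -10*210 = -2100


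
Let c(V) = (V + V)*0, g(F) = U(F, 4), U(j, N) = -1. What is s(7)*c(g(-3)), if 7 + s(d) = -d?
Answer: 0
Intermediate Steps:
g(F) = -1
s(d) = -7 - d
c(V) = 0 (c(V) = (2*V)*0 = 0)
s(7)*c(g(-3)) = (-7 - 1*7)*0 = (-7 - 7)*0 = -14*0 = 0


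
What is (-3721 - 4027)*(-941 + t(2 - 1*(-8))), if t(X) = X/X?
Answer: 7283120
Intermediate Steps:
t(X) = 1
(-3721 - 4027)*(-941 + t(2 - 1*(-8))) = (-3721 - 4027)*(-941 + 1) = -7748*(-940) = 7283120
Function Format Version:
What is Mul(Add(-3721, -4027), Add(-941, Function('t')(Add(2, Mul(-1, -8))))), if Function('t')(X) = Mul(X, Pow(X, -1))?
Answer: 7283120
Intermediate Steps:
Function('t')(X) = 1
Mul(Add(-3721, -4027), Add(-941, Function('t')(Add(2, Mul(-1, -8))))) = Mul(Add(-3721, -4027), Add(-941, 1)) = Mul(-7748, -940) = 7283120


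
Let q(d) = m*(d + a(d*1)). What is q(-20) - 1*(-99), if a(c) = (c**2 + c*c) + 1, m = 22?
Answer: 17281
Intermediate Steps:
a(c) = 1 + 2*c**2 (a(c) = (c**2 + c**2) + 1 = 2*c**2 + 1 = 1 + 2*c**2)
q(d) = 22 + 22*d + 44*d**2 (q(d) = 22*(d + (1 + 2*(d*1)**2)) = 22*(d + (1 + 2*d**2)) = 22*(1 + d + 2*d**2) = 22 + 22*d + 44*d**2)
q(-20) - 1*(-99) = (22 + 22*(-20) + 44*(-20)**2) - 1*(-99) = (22 - 440 + 44*400) + 99 = (22 - 440 + 17600) + 99 = 17182 + 99 = 17281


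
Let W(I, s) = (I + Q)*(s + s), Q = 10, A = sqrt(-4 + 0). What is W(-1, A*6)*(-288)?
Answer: -62208*I ≈ -62208.0*I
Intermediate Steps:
A = 2*I (A = sqrt(-4) = 2*I ≈ 2.0*I)
W(I, s) = 2*s*(10 + I) (W(I, s) = (I + 10)*(s + s) = (10 + I)*(2*s) = 2*s*(10 + I))
W(-1, A*6)*(-288) = (2*((2*I)*6)*(10 - 1))*(-288) = (2*(12*I)*9)*(-288) = (216*I)*(-288) = -62208*I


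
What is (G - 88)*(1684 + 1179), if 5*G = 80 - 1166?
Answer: -4368938/5 ≈ -8.7379e+5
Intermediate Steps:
G = -1086/5 (G = (80 - 1166)/5 = (1/5)*(-1086) = -1086/5 ≈ -217.20)
(G - 88)*(1684 + 1179) = (-1086/5 - 88)*(1684 + 1179) = -1526/5*2863 = -4368938/5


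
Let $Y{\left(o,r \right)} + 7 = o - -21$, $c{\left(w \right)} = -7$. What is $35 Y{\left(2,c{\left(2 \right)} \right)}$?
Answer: $560$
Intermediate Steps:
$Y{\left(o,r \right)} = 14 + o$ ($Y{\left(o,r \right)} = -7 + \left(o - -21\right) = -7 + \left(o + 21\right) = -7 + \left(21 + o\right) = 14 + o$)
$35 Y{\left(2,c{\left(2 \right)} \right)} = 35 \left(14 + 2\right) = 35 \cdot 16 = 560$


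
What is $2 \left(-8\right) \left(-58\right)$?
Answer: $928$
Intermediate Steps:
$2 \left(-8\right) \left(-58\right) = \left(-16\right) \left(-58\right) = 928$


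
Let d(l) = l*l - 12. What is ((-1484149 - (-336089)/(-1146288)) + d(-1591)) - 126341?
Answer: 81190583251/88176 ≈ 9.2078e+5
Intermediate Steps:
d(l) = -12 + l² (d(l) = l² - 12 = -12 + l²)
((-1484149 - (-336089)/(-1146288)) + d(-1591)) - 126341 = ((-1484149 - (-336089)/(-1146288)) + (-12 + (-1591)²)) - 126341 = ((-1484149 - (-336089)*(-1)/1146288) + (-12 + 2531281)) - 126341 = ((-1484149 - 1*25853/88176) + 2531269) - 126341 = ((-1484149 - 25853/88176) + 2531269) - 126341 = (-130866348077/88176 + 2531269) - 126341 = 92330827267/88176 - 126341 = 81190583251/88176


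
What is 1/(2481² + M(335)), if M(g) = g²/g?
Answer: 1/6155696 ≈ 1.6245e-7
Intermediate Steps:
M(g) = g
1/(2481² + M(335)) = 1/(2481² + 335) = 1/(6155361 + 335) = 1/6155696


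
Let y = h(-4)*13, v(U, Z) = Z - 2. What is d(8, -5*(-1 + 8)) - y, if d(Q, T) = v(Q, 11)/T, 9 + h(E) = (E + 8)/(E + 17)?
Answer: 3946/35 ≈ 112.74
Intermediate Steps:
v(U, Z) = -2 + Z
h(E) = -9 + (8 + E)/(17 + E) (h(E) = -9 + (E + 8)/(E + 17) = -9 + (8 + E)/(17 + E))
d(Q, T) = 9/T (d(Q, T) = (-2 + 11)/T = 9/T)
y = -113 (y = ((-145 - 8*(-4))/(17 - 4))*13 = ((-145 + 32)/13)*13 = ((1/13)*(-113))*13 = -113/13*13 = -113)
d(8, -5*(-1 + 8)) - y = 9/((-5*(-1 + 8))) - 1*(-113) = 9/((-5*7)) + 113 = 9/(-35) + 113 = 9*(-1/35) + 113 = -9/35 + 113 = 3946/35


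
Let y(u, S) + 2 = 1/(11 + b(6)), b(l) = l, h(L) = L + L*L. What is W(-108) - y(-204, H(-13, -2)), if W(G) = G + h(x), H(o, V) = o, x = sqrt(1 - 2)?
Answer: -1820/17 + I ≈ -107.06 + 1.0*I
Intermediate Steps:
x = I (x = sqrt(-1) = I ≈ 1.0*I)
h(L) = L + L**2
y(u, S) = -33/17 (y(u, S) = -2 + 1/(11 + 6) = -2 + 1/17 = -33/17)
W(G) = G + I*(1 + I)
W(-108) - y(-204, H(-13, -2)) = (-1 + I - 108) - 1*(-33/17) = (-109 + I) + 33/17 = -1820/17 + I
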